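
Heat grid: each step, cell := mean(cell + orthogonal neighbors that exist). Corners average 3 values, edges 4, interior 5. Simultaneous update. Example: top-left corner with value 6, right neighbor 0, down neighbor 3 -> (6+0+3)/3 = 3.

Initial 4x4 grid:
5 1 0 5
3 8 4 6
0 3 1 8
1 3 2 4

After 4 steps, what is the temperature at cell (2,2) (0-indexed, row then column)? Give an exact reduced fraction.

Step 1: cell (2,2) = 18/5
Step 2: cell (2,2) = 353/100
Step 3: cell (2,2) = 4379/1200
Step 4: cell (2,2) = 641569/180000
Full grid after step 4:
  23749/7200 61441/18000 199153/54000 127571/32400
  223169/72000 66823/20000 335573/90000 436211/108000
  590099/216000 271507/90000 641569/180000 17339/4320
  78997/32400 591659/216000 144983/43200 246259/64800

Answer: 641569/180000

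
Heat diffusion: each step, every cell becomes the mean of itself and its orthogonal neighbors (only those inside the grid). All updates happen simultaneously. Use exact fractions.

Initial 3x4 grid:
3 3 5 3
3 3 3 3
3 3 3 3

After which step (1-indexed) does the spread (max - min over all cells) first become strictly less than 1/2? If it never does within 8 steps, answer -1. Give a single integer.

Step 1: max=11/3, min=3, spread=2/3
Step 2: max=211/60, min=3, spread=31/60
Step 3: max=1831/540, min=3, spread=211/540
  -> spread < 1/2 first at step 3
Step 4: max=178897/54000, min=2747/900, spread=14077/54000
Step 5: max=1598407/486000, min=165683/54000, spread=5363/24300
Step 6: max=47480809/14580000, min=92869/30000, spread=93859/583200
Step 7: max=2834674481/874800000, min=151136467/48600000, spread=4568723/34992000
Step 8: max=169244435629/52488000000, min=4555618889/1458000000, spread=8387449/83980800

Answer: 3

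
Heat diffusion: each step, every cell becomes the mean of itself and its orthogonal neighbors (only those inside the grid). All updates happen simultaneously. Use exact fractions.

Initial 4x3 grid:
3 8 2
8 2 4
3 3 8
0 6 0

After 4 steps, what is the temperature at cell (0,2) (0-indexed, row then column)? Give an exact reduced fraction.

Step 1: cell (0,2) = 14/3
Step 2: cell (0,2) = 149/36
Step 3: cell (0,2) = 967/216
Step 4: cell (0,2) = 570623/129600
Full grid after step 4:
  588373/129600 1307459/288000 570623/129600
  467209/108000 171017/40000 922543/216000
  138893/36000 1405403/360000 857983/216000
  51107/14400 3142387/864000 484313/129600

Answer: 570623/129600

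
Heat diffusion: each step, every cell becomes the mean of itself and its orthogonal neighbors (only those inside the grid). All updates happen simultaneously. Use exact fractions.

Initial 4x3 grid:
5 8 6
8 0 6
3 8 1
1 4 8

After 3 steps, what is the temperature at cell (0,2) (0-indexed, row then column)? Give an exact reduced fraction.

Answer: 2363/432

Derivation:
Step 1: cell (0,2) = 20/3
Step 2: cell (0,2) = 44/9
Step 3: cell (0,2) = 2363/432
Full grid after step 3:
  809/144 73739/14400 2363/432
  1403/300 31561/6000 16811/3600
  8353/1800 8397/2000 17731/3600
  8557/2160 21983/4800 9437/2160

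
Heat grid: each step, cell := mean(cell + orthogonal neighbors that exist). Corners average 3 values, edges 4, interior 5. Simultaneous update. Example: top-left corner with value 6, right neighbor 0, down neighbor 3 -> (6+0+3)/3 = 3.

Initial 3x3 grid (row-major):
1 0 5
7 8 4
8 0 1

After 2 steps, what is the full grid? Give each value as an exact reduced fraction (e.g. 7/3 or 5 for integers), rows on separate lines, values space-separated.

After step 1:
  8/3 7/2 3
  6 19/5 9/2
  5 17/4 5/3
After step 2:
  73/18 389/120 11/3
  131/30 441/100 389/120
  61/12 883/240 125/36

Answer: 73/18 389/120 11/3
131/30 441/100 389/120
61/12 883/240 125/36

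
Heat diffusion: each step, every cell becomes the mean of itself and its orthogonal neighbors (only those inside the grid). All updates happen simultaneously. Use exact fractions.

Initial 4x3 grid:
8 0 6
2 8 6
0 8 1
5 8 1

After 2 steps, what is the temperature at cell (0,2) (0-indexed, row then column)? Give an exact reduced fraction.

Answer: 59/12

Derivation:
Step 1: cell (0,2) = 4
Step 2: cell (0,2) = 59/12
Full grid after step 2:
  40/9 529/120 59/12
  983/240 501/100 361/80
  211/48 461/100 211/48
  163/36 109/24 77/18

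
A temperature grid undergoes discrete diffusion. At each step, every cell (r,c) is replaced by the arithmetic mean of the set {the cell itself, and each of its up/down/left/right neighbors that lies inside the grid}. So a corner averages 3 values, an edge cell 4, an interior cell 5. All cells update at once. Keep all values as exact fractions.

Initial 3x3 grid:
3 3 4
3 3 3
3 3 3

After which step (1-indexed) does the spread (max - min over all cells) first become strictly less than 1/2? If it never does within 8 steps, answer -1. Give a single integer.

Step 1: max=10/3, min=3, spread=1/3
  -> spread < 1/2 first at step 1
Step 2: max=59/18, min=3, spread=5/18
Step 3: max=689/216, min=3, spread=41/216
Step 4: max=41011/12960, min=1091/360, spread=347/2592
Step 5: max=2439737/777600, min=10957/3600, spread=2921/31104
Step 6: max=145796539/46656000, min=1321483/432000, spread=24611/373248
Step 7: max=8716802033/2799360000, min=29816741/9720000, spread=207329/4478976
Step 8: max=521914752451/167961600000, min=1594001599/518400000, spread=1746635/53747712

Answer: 1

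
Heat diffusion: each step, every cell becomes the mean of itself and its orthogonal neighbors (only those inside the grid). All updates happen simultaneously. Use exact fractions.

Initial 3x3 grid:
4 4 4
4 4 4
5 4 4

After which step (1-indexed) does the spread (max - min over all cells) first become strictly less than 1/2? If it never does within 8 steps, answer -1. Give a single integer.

Answer: 1

Derivation:
Step 1: max=13/3, min=4, spread=1/3
  -> spread < 1/2 first at step 1
Step 2: max=77/18, min=4, spread=5/18
Step 3: max=905/216, min=4, spread=41/216
Step 4: max=53971/12960, min=1451/360, spread=347/2592
Step 5: max=3217337/777600, min=14557/3600, spread=2921/31104
Step 6: max=192452539/46656000, min=1753483/432000, spread=24611/373248
Step 7: max=11516162033/2799360000, min=39536741/9720000, spread=207329/4478976
Step 8: max=689876352451/167961600000, min=2112401599/518400000, spread=1746635/53747712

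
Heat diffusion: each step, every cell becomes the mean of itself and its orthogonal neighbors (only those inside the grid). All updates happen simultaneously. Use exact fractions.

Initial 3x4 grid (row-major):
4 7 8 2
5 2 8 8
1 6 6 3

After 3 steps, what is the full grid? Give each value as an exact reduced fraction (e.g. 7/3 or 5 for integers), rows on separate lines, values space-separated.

Answer: 5263/1080 941/180 349/60 1411/240
3131/720 1531/300 6683/1200 16609/2880
1541/360 371/80 3883/720 12079/2160

Derivation:
After step 1:
  16/3 21/4 25/4 6
  3 28/5 32/5 21/4
  4 15/4 23/4 17/3
After step 2:
  163/36 673/120 239/40 35/6
  269/60 24/5 117/20 1399/240
  43/12 191/40 647/120 50/9
After step 3:
  5263/1080 941/180 349/60 1411/240
  3131/720 1531/300 6683/1200 16609/2880
  1541/360 371/80 3883/720 12079/2160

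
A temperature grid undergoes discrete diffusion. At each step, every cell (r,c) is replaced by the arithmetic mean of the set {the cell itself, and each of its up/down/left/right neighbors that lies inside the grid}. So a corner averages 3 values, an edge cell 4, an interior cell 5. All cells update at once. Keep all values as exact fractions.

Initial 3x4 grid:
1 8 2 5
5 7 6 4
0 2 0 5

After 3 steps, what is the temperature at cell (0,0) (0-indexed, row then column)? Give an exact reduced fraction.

Step 1: cell (0,0) = 14/3
Step 2: cell (0,0) = 149/36
Step 3: cell (0,0) = 2359/540
Full grid after step 3:
  2359/540 31189/7200 33349/7200 9223/2160
  5837/1600 4157/1000 23647/6000 947/225
  7151/2160 727/225 4429/1200 1283/360

Answer: 2359/540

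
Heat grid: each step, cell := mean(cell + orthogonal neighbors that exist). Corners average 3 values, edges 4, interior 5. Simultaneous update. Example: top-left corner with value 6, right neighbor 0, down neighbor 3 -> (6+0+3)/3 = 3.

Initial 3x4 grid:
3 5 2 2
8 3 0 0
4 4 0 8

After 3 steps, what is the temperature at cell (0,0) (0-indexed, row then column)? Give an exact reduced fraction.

Step 1: cell (0,0) = 16/3
Step 2: cell (0,0) = 157/36
Step 3: cell (0,0) = 463/108
Full grid after step 3:
  463/108 2363/720 461/180 211/108
  5921/1440 4301/1200 947/400 367/160
  1837/432 4831/1440 4103/1440 1001/432

Answer: 463/108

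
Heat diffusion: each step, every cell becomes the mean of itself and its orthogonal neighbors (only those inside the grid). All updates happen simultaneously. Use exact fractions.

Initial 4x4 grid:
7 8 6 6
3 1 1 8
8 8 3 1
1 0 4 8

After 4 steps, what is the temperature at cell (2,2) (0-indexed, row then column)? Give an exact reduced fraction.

Answer: 23392/5625

Derivation:
Step 1: cell (2,2) = 17/5
Step 2: cell (2,2) = 399/100
Step 3: cell (2,2) = 5987/1500
Step 4: cell (2,2) = 23392/5625
Full grid after step 4:
  2171/432 14303/2880 1069381/216000 319129/64800
  67511/14400 137911/30000 817567/180000 504323/108000
  100897/24000 49237/12000 23392/5625 460051/108000
  28229/7200 138973/36000 423271/108000 66473/16200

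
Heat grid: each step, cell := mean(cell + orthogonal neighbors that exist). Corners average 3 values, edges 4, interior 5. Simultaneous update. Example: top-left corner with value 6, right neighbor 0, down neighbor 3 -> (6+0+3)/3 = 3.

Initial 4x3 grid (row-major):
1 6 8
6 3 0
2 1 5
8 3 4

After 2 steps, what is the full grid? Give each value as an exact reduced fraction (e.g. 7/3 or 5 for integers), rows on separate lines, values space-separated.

Answer: 71/18 167/40 79/18
887/240 7/2 431/120
863/240 67/20 133/40
151/36 227/60 7/2

Derivation:
After step 1:
  13/3 9/2 14/3
  3 16/5 4
  17/4 14/5 5/2
  13/3 4 4
After step 2:
  71/18 167/40 79/18
  887/240 7/2 431/120
  863/240 67/20 133/40
  151/36 227/60 7/2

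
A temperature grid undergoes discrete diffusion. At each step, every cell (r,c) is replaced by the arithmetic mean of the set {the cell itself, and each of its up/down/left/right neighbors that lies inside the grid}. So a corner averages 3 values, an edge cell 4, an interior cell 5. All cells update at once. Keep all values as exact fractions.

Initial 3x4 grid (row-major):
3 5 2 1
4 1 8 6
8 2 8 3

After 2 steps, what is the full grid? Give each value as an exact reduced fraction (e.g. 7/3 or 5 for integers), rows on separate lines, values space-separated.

Answer: 43/12 59/16 59/16 23/6
25/6 41/10 91/20 109/24
161/36 14/3 31/6 185/36

Derivation:
After step 1:
  4 11/4 4 3
  4 4 5 9/2
  14/3 19/4 21/4 17/3
After step 2:
  43/12 59/16 59/16 23/6
  25/6 41/10 91/20 109/24
  161/36 14/3 31/6 185/36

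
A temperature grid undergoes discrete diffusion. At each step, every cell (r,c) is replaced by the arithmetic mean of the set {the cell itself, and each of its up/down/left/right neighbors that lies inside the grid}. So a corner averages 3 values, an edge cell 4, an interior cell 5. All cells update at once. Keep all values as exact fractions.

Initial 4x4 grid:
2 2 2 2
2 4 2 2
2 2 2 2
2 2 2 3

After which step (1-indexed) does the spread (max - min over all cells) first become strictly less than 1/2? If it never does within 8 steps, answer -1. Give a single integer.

Answer: 2

Derivation:
Step 1: max=5/2, min=2, spread=1/2
Step 2: max=61/25, min=2, spread=11/25
  -> spread < 1/2 first at step 2
Step 3: max=2767/1200, min=5081/2400, spread=151/800
Step 4: max=12371/5400, min=5119/2400, spread=3413/21600
Step 5: max=365669/162000, min=936361/432000, spread=116269/1296000
Step 6: max=10955657/4860000, min=2822213/1296000, spread=1489433/19440000
Step 7: max=10202941/4556250, min=382364819/174960000, spread=47140577/874800000
Step 8: max=9771243371/4374000000, min=382882409999/174960000000, spread=2655774947/58320000000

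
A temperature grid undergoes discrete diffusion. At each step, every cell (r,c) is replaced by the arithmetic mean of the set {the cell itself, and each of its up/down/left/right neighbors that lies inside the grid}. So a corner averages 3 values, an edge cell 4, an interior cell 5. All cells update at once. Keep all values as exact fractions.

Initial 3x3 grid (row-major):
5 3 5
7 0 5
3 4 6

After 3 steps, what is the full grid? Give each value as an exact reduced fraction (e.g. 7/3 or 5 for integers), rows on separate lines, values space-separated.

Answer: 62/15 56041/14400 8813/2160
56891/14400 8189/2000 7127/1800
2227/540 56741/14400 3011/720

Derivation:
After step 1:
  5 13/4 13/3
  15/4 19/5 4
  14/3 13/4 5
After step 2:
  4 983/240 139/36
  1033/240 361/100 257/60
  35/9 1003/240 49/12
After step 3:
  62/15 56041/14400 8813/2160
  56891/14400 8189/2000 7127/1800
  2227/540 56741/14400 3011/720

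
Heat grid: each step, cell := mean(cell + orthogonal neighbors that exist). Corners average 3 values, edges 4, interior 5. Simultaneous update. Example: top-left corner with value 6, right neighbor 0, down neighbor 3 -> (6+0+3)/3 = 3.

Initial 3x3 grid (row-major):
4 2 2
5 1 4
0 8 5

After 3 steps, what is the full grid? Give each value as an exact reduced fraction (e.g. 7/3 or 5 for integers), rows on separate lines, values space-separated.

After step 1:
  11/3 9/4 8/3
  5/2 4 3
  13/3 7/2 17/3
After step 2:
  101/36 151/48 95/36
  29/8 61/20 23/6
  31/9 35/8 73/18
After step 3:
  1379/432 8381/2880 1385/432
  517/160 4327/1200 611/180
  103/27 597/160 883/216

Answer: 1379/432 8381/2880 1385/432
517/160 4327/1200 611/180
103/27 597/160 883/216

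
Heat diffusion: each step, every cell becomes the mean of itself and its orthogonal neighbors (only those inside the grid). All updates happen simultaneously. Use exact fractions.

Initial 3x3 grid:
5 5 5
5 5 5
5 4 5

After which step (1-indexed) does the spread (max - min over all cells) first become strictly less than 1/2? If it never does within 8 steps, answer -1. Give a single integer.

Answer: 1

Derivation:
Step 1: max=5, min=14/3, spread=1/3
  -> spread < 1/2 first at step 1
Step 2: max=5, min=1133/240, spread=67/240
Step 3: max=993/200, min=10363/2160, spread=1807/10800
Step 4: max=26639/5400, min=4162037/864000, spread=33401/288000
Step 5: max=2656609/540000, min=37650067/7776000, spread=3025513/38880000
Step 6: max=141244051/28800000, min=15087073133/3110400000, spread=53531/995328
Step 7: max=38088883949/7776000000, min=907087074151/186624000000, spread=450953/11943936
Step 8: max=4564591389481/933120000000, min=54478296439397/11197440000000, spread=3799043/143327232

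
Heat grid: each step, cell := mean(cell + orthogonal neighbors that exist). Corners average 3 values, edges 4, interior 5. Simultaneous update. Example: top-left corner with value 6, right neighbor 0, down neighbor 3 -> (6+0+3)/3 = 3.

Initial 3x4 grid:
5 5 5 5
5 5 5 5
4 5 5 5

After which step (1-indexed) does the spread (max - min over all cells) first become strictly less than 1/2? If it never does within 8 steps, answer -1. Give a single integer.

Step 1: max=5, min=14/3, spread=1/3
  -> spread < 1/2 first at step 1
Step 2: max=5, min=85/18, spread=5/18
Step 3: max=5, min=1039/216, spread=41/216
Step 4: max=5, min=125383/25920, spread=4217/25920
Step 5: max=35921/7200, min=7566851/1555200, spread=38417/311040
Step 6: max=717403/144000, min=455359789/93312000, spread=1903471/18662400
Step 7: max=21484241/4320000, min=27392610911/5598720000, spread=18038617/223948800
Step 8: max=1931073241/388800000, min=1646347817149/335923200000, spread=883978523/13436928000

Answer: 1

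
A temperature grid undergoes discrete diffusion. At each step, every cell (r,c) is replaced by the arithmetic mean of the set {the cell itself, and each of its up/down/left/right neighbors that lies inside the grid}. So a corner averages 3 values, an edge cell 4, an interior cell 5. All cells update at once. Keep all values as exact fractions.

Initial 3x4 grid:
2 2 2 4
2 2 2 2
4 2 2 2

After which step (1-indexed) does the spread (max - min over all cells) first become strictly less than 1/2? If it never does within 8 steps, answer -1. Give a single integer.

Answer: 2

Derivation:
Step 1: max=8/3, min=2, spread=2/3
Step 2: max=23/9, min=17/8, spread=31/72
  -> spread < 1/2 first at step 2
Step 3: max=257/108, min=79/36, spread=5/27
Step 4: max=30137/12960, min=1781/800, spread=803/8100
Step 5: max=1781413/777600, min=581671/259200, spread=91/1944
Step 6: max=106195067/46656000, min=14595881/6480000, spread=5523619/233280000
Step 7: max=6349732753/2799360000, min=701881417/311040000, spread=205/17496
Step 8: max=380360102627/167961600000, min=126458634209/55987200000, spread=4921/839808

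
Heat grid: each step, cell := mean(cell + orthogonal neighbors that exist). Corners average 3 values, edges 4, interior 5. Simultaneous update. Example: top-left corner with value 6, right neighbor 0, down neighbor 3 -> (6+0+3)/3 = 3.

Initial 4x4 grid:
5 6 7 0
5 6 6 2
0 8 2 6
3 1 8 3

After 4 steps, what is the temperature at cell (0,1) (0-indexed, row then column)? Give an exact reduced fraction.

Answer: 1079471/216000

Derivation:
Step 1: cell (0,1) = 6
Step 2: cell (0,1) = 1337/240
Step 3: cell (0,1) = 36197/7200
Step 4: cell (0,1) = 1079471/216000
Full grid after step 4:
  317957/64800 1079471/216000 65401/14400 5177/1200
  127207/27000 831311/180000 9277/2000 12073/2880
  108031/27000 398821/90000 775453/180000 955699/216000
  125263/32400 424729/108000 477317/108000 55619/12960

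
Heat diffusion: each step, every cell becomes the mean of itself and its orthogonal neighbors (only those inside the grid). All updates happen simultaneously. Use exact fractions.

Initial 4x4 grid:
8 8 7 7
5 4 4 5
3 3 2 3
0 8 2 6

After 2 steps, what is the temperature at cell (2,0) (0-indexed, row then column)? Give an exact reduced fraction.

Answer: 185/48

Derivation:
Step 1: cell (2,0) = 11/4
Step 2: cell (2,0) = 185/48
Full grid after step 2:
  25/4 501/80 1439/240 211/36
  391/80 499/100 93/20 1169/240
  185/48 88/25 197/50 913/240
  29/9 185/48 853/240 73/18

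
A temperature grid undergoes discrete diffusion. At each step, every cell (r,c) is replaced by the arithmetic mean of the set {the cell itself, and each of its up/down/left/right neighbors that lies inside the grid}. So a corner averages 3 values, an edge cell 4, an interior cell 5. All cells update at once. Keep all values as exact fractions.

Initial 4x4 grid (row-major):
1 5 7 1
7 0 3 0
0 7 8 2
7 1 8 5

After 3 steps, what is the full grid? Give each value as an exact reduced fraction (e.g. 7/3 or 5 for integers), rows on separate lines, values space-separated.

Answer: 4027/1080 24947/7200 25051/7200 3233/1080
24767/7200 2393/600 10619/3000 24091/7200
30007/7200 12011/3000 4483/1000 9553/2400
4361/1080 34447/7200 11293/2400 189/40

Derivation:
After step 1:
  13/3 13/4 4 8/3
  2 22/5 18/5 3/2
  21/4 16/5 28/5 15/4
  8/3 23/4 11/2 5
After step 2:
  115/36 959/240 811/240 49/18
  959/240 329/100 191/50 691/240
  787/240 121/25 433/100 317/80
  41/9 1027/240 437/80 19/4
After step 3:
  4027/1080 24947/7200 25051/7200 3233/1080
  24767/7200 2393/600 10619/3000 24091/7200
  30007/7200 12011/3000 4483/1000 9553/2400
  4361/1080 34447/7200 11293/2400 189/40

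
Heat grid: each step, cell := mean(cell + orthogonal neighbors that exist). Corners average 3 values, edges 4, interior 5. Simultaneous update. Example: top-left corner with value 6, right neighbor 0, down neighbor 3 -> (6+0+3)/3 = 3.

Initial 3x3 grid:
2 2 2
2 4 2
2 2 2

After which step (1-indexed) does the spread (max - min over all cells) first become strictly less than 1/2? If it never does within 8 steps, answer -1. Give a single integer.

Step 1: max=5/2, min=2, spread=1/2
Step 2: max=62/25, min=89/40, spread=51/200
  -> spread < 1/2 first at step 2
Step 3: max=5623/2400, min=407/180, spread=589/7200
Step 4: max=34943/15000, min=329081/144000, spread=31859/720000
Step 5: max=19971607/8640000, min=2064721/900000, spread=751427/43200000
Step 6: max=124634687/54000000, min=1191863129/518400000, spread=23149331/2592000000
Step 7: max=71690654263/31104000000, min=7454931889/3240000000, spread=616540643/155520000000
Step 8: max=447912453983/194400000000, min=4296412008761/1866240000000, spread=17737747379/9331200000000

Answer: 2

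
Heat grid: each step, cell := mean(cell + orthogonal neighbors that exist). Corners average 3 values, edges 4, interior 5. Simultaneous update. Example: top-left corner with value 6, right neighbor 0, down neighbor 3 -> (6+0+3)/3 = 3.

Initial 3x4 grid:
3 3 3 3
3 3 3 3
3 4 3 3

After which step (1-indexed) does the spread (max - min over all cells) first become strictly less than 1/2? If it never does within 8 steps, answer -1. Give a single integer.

Step 1: max=10/3, min=3, spread=1/3
  -> spread < 1/2 first at step 1
Step 2: max=391/120, min=3, spread=31/120
Step 3: max=3451/1080, min=3, spread=211/1080
Step 4: max=340897/108000, min=5447/1800, spread=14077/108000
Step 5: max=3056407/972000, min=327683/108000, spread=5363/48600
Step 6: max=91220809/29160000, min=182869/60000, spread=93859/1166400
Step 7: max=5459074481/1749600000, min=296936467/97200000, spread=4568723/69984000
Step 8: max=326708435629/104976000000, min=8929618889/2916000000, spread=8387449/167961600

Answer: 1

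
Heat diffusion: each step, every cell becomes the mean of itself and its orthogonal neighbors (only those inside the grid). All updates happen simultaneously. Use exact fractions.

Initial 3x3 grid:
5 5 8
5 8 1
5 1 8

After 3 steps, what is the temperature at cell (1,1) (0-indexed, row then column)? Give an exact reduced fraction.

Step 1: cell (1,1) = 4
Step 2: cell (1,1) = 28/5
Step 3: cell (1,1) = 359/75
Full grid after step 3:
  739/144 7991/1440 2219/432
  15067/2880 359/75 5039/960
  1973/432 789/160 1975/432

Answer: 359/75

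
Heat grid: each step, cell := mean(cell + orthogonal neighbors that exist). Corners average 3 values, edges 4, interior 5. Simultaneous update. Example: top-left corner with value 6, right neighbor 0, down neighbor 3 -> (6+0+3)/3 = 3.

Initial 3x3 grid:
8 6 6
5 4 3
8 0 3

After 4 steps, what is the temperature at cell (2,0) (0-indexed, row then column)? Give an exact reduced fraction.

Step 1: cell (2,0) = 13/3
Step 2: cell (2,0) = 43/9
Step 3: cell (2,0) = 2399/540
Step 4: cell (2,0) = 147853/32400
Full grid after step 4:
  691687/129600 268169/54000 50651/10800
  4233079/864000 208081/45000 299767/72000
  147853/32400 3532829/864000 167579/43200

Answer: 147853/32400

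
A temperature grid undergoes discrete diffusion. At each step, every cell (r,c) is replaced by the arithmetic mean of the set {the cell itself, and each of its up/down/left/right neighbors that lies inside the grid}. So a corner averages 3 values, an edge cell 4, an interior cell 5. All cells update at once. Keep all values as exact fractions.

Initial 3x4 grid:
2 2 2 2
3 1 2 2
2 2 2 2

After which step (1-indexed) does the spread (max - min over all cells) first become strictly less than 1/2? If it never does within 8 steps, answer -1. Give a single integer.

Answer: 2

Derivation:
Step 1: max=7/3, min=7/4, spread=7/12
Step 2: max=13/6, min=93/50, spread=23/75
  -> spread < 1/2 first at step 2
Step 3: max=895/432, min=1909/1000, spread=8789/54000
Step 4: max=220583/108000, min=139877/72000, spread=4307/43200
Step 5: max=3923381/1944000, min=7801/4000, spread=26419/388800
Step 6: max=781467443/388800000, min=18748981/9600000, spread=1770697/31104000
Step 7: max=7001433913/3499200000, min=1522698739/777600000, spread=11943167/279936000
Step 8: max=2795738093483/1399680000000, min=609803682149/311040000000, spread=825944381/22394880000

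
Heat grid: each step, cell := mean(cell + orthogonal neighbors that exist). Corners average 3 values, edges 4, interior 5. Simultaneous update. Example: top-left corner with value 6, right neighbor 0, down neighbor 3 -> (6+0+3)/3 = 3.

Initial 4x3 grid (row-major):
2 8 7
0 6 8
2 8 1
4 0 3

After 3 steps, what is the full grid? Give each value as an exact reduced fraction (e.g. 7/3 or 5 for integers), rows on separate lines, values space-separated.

After step 1:
  10/3 23/4 23/3
  5/2 6 11/2
  7/2 17/5 5
  2 15/4 4/3
After step 2:
  139/36 91/16 227/36
  23/6 463/100 145/24
  57/20 433/100 457/120
  37/12 629/240 121/36
After step 3:
  1927/432 24581/4800 2597/432
  13657/3600 9809/2000 18707/3600
  4229/1200 21887/6000 15787/3600
  2053/720 48223/14400 7049/2160

Answer: 1927/432 24581/4800 2597/432
13657/3600 9809/2000 18707/3600
4229/1200 21887/6000 15787/3600
2053/720 48223/14400 7049/2160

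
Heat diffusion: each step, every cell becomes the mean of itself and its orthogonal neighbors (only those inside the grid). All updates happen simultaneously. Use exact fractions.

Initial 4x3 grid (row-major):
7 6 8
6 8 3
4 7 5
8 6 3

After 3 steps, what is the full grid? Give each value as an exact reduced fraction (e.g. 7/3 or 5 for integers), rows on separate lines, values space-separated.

Answer: 2755/432 6127/960 2615/432
284/45 2409/400 4219/720
145/24 437/75 779/144
143/24 203/36 1153/216

Derivation:
After step 1:
  19/3 29/4 17/3
  25/4 6 6
  25/4 6 9/2
  6 6 14/3
After step 2:
  119/18 101/16 227/36
  149/24 63/10 133/24
  49/8 23/4 127/24
  73/12 17/3 91/18
After step 3:
  2755/432 6127/960 2615/432
  284/45 2409/400 4219/720
  145/24 437/75 779/144
  143/24 203/36 1153/216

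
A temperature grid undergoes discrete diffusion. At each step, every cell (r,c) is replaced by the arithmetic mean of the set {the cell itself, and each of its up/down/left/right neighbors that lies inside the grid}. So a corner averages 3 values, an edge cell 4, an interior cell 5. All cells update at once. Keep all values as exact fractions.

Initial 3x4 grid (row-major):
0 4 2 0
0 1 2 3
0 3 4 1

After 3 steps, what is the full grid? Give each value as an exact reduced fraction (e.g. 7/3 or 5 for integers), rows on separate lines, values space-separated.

Answer: 145/108 11729/7200 13549/7200 4129/2160
18073/14400 5131/3000 12197/6000 14549/7200
197/144 703/400 482/225 1201/540

Derivation:
After step 1:
  4/3 7/4 2 5/3
  1/4 2 12/5 3/2
  1 2 5/2 8/3
After step 2:
  10/9 85/48 469/240 31/18
  55/48 42/25 52/25 247/120
  13/12 15/8 287/120 20/9
After step 3:
  145/108 11729/7200 13549/7200 4129/2160
  18073/14400 5131/3000 12197/6000 14549/7200
  197/144 703/400 482/225 1201/540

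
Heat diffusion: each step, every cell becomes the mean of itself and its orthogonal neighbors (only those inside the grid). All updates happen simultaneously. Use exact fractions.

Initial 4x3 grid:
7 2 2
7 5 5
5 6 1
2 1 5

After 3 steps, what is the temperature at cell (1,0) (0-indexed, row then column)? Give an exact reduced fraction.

Answer: 8609/1800

Derivation:
Step 1: cell (1,0) = 6
Step 2: cell (1,0) = 16/3
Step 3: cell (1,0) = 8609/1800
Full grid after step 3:
  133/27 3877/900 31/8
  8609/1800 13309/3000 751/200
  7939/1800 967/250 6689/1800
  3983/1080 8627/2400 877/270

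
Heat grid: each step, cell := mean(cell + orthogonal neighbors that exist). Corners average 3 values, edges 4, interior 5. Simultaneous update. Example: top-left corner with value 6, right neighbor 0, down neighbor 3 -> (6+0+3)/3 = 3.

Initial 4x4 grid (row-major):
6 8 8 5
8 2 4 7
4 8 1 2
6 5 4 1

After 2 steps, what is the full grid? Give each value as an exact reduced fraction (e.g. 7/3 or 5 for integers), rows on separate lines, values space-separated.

After step 1:
  22/3 6 25/4 20/3
  5 6 22/5 9/2
  13/2 4 19/5 11/4
  5 23/4 11/4 7/3
After step 2:
  55/9 307/48 1399/240 209/36
  149/24 127/25 499/100 1099/240
  41/8 521/100 177/50 803/240
  23/4 35/8 439/120 47/18

Answer: 55/9 307/48 1399/240 209/36
149/24 127/25 499/100 1099/240
41/8 521/100 177/50 803/240
23/4 35/8 439/120 47/18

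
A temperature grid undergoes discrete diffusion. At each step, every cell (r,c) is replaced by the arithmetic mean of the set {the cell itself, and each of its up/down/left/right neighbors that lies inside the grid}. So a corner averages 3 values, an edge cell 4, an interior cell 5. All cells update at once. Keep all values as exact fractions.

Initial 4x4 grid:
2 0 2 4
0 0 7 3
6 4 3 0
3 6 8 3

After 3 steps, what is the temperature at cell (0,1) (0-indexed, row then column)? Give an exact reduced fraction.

Step 1: cell (0,1) = 1
Step 2: cell (0,1) = 427/240
Step 3: cell (0,1) = 2867/1440
Full grid after step 3:
  1811/1080 2867/1440 6517/2400 35/12
  3299/1440 1591/600 743/250 7747/2400
  8293/2400 3629/1000 1408/375 24697/7200
  511/120 10573/2400 30007/7200 2101/540

Answer: 2867/1440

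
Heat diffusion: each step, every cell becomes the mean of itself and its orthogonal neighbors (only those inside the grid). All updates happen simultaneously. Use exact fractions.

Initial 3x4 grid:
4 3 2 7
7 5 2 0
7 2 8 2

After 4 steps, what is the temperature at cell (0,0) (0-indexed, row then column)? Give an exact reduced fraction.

Answer: 578309/129600

Derivation:
Step 1: cell (0,0) = 14/3
Step 2: cell (0,0) = 167/36
Step 3: cell (0,0) = 9643/2160
Step 4: cell (0,0) = 578309/129600
Full grid after step 4:
  578309/129600 436367/108000 128749/36000 5229/1600
  1333567/288000 170951/40000 1312759/360000 2901941/864000
  623809/129600 59249/13500 208061/54000 448249/129600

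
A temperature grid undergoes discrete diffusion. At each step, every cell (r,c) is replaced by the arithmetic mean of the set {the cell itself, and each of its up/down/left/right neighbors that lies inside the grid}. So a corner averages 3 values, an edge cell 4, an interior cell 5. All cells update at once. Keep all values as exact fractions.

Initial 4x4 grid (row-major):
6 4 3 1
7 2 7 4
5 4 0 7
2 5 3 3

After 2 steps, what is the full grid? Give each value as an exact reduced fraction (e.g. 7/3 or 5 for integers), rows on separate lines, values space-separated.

Answer: 173/36 539/120 401/120 67/18
599/120 399/100 207/50 847/240
167/40 101/25 337/100 1007/240
4 269/80 887/240 127/36

Derivation:
After step 1:
  17/3 15/4 15/4 8/3
  5 24/5 16/5 19/4
  9/2 16/5 21/5 7/2
  4 7/2 11/4 13/3
After step 2:
  173/36 539/120 401/120 67/18
  599/120 399/100 207/50 847/240
  167/40 101/25 337/100 1007/240
  4 269/80 887/240 127/36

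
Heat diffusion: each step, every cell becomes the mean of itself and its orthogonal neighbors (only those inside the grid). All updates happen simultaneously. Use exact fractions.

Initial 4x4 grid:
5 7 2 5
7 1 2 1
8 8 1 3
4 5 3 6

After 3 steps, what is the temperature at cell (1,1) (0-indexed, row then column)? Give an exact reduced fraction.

Answer: 27437/6000

Derivation:
Step 1: cell (1,1) = 5
Step 2: cell (1,1) = 4
Step 3: cell (1,1) = 27437/6000
Full grid after step 3:
  2263/432 6061/1440 25513/7200 6109/2160
  923/180 27437/6000 19003/6000 10859/3600
  997/180 26941/6000 7481/2000 3689/1200
  11611/2160 7037/1440 9283/2400 287/80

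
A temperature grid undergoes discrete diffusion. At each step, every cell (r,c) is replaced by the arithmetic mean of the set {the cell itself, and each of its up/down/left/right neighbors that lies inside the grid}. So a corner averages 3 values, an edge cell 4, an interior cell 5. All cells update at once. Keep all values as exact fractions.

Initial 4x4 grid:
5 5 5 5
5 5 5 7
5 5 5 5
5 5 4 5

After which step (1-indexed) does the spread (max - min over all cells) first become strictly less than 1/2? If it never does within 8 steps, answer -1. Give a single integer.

Step 1: max=17/3, min=14/3, spread=1
Step 2: max=331/60, min=569/120, spread=31/40
Step 3: max=2911/540, min=5833/1200, spread=5723/10800
Step 4: max=85753/16200, min=53093/10800, spread=12227/32400
  -> spread < 1/2 first at step 4
Step 5: max=2557267/486000, min=1065923/216000, spread=635761/1944000
Step 6: max=19014679/3645000, min=1923011/388800, spread=7891607/29160000
Step 7: max=2270756611/437400000, min=57893651/11664000, spread=199489397/874800000
Step 8: max=33897341339/6561000000, min=43520580623/8748000000, spread=5027623487/26244000000

Answer: 4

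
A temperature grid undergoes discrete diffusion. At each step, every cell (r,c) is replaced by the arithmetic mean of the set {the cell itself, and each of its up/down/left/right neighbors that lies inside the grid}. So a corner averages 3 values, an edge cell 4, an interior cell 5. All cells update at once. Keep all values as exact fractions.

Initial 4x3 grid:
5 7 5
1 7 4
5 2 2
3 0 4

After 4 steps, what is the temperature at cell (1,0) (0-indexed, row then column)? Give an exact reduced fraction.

Step 1: cell (1,0) = 9/2
Step 2: cell (1,0) = 947/240
Step 3: cell (1,0) = 29969/7200
Step 4: cell (1,0) = 871703/216000
Full grid after step 4:
  295889/64800 499949/108000 37933/8100
  871703/216000 749959/180000 445789/108000
  727603/216000 1191443/360000 121913/36000
  373613/129600 2472967/864000 41207/14400

Answer: 871703/216000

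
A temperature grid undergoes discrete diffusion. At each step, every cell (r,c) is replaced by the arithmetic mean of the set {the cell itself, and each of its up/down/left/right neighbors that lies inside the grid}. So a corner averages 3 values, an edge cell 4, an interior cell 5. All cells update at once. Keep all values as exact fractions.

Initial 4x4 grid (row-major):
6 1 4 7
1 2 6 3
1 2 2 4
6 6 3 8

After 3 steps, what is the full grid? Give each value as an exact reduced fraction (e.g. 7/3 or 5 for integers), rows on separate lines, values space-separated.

After step 1:
  8/3 13/4 9/2 14/3
  5/2 12/5 17/5 5
  5/2 13/5 17/5 17/4
  13/3 17/4 19/4 5
After step 2:
  101/36 769/240 949/240 85/18
  151/60 283/100 187/50 1039/240
  179/60 303/100 92/25 353/80
  133/36 239/60 87/20 14/3
After step 3:
  6139/2160 23029/7200 28117/7200 2341/540
  5011/1800 3677/1200 278/75 30967/7200
  5501/1800 1238/375 1537/400 10253/2400
  1919/540 847/225 417/100 3223/720

Answer: 6139/2160 23029/7200 28117/7200 2341/540
5011/1800 3677/1200 278/75 30967/7200
5501/1800 1238/375 1537/400 10253/2400
1919/540 847/225 417/100 3223/720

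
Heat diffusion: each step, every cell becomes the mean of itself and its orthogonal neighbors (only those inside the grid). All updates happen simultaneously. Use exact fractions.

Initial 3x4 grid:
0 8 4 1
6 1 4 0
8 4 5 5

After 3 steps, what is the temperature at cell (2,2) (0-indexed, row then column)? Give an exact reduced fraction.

Step 1: cell (2,2) = 9/2
Step 2: cell (2,2) = 227/60
Step 3: cell (2,2) = 892/225
Full grid after step 3:
  9241/2160 13367/3600 12347/3600 1507/540
  61823/14400 25627/6000 843/250 2511/800
  3457/720 1291/300 892/225 3529/1080

Answer: 892/225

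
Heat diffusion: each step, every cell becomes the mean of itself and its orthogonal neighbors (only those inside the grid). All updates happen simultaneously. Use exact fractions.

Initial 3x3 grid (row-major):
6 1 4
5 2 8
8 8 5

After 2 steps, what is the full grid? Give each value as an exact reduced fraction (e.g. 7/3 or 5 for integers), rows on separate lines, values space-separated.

After step 1:
  4 13/4 13/3
  21/4 24/5 19/4
  7 23/4 7
After step 2:
  25/6 983/240 37/9
  421/80 119/25 1253/240
  6 491/80 35/6

Answer: 25/6 983/240 37/9
421/80 119/25 1253/240
6 491/80 35/6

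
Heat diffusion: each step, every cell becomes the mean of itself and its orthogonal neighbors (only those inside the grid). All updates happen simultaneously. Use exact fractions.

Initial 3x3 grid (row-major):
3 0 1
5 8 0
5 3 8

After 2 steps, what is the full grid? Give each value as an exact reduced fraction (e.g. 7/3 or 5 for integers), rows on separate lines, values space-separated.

After step 1:
  8/3 3 1/3
  21/4 16/5 17/4
  13/3 6 11/3
After step 2:
  131/36 23/10 91/36
  309/80 217/50 229/80
  187/36 43/10 167/36

Answer: 131/36 23/10 91/36
309/80 217/50 229/80
187/36 43/10 167/36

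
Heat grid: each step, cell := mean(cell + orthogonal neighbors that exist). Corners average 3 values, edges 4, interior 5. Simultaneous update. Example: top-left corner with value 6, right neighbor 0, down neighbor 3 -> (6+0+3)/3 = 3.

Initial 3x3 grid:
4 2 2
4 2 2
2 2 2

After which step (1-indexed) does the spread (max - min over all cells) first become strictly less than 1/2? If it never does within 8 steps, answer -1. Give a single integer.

Step 1: max=10/3, min=2, spread=4/3
Step 2: max=53/18, min=2, spread=17/18
Step 3: max=3007/1080, min=191/90, spread=143/216
Step 4: max=172349/64800, min=2963/1350, spread=1205/2592
  -> spread < 1/2 first at step 4
Step 5: max=10075303/3888000, min=81541/36000, spread=10151/31104
Step 6: max=592229141/233280000, min=22449209/9720000, spread=85517/373248
Step 7: max=35065990927/13996800000, min=2734553671/1166400000, spread=720431/4478976
Step 8: max=2083230194669/839808000000, min=6904161863/2916000000, spread=6069221/53747712

Answer: 4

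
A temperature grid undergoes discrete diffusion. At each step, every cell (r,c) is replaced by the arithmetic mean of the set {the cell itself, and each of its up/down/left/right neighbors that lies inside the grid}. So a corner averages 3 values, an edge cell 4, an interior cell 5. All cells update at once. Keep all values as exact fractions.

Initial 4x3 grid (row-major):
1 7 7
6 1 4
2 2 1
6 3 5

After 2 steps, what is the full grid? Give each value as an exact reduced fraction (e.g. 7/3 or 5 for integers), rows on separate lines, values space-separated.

Answer: 67/18 14/3 53/12
91/24 311/100 65/16
359/120 84/25 221/80
35/9 187/60 10/3

Derivation:
After step 1:
  14/3 4 6
  5/2 4 13/4
  4 9/5 3
  11/3 4 3
After step 2:
  67/18 14/3 53/12
  91/24 311/100 65/16
  359/120 84/25 221/80
  35/9 187/60 10/3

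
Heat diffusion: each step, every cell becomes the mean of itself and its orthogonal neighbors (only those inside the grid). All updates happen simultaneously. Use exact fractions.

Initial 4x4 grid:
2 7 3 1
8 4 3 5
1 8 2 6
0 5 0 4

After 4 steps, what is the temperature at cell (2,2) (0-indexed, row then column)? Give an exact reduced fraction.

Step 1: cell (2,2) = 19/5
Step 2: cell (2,2) = 91/25
Step 3: cell (2,2) = 5717/1500
Step 4: cell (2,2) = 164729/45000
Full grid after step 4:
  143087/32400 14656/3375 8713/2250 40187/10800
  470477/108000 369227/90000 118451/30000 43931/12000
  136699/36000 1163/300 164729/45000 395671/108000
  19099/5400 41153/12000 380281/108000 28249/8100

Answer: 164729/45000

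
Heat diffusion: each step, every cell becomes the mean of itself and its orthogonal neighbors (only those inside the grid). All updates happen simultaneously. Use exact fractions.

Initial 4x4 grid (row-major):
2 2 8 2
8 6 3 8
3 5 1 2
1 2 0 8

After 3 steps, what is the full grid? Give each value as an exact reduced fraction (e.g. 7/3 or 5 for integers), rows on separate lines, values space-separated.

After step 1:
  4 9/2 15/4 6
  19/4 24/5 26/5 15/4
  17/4 17/5 11/5 19/4
  2 2 11/4 10/3
After step 2:
  53/12 341/80 389/80 9/2
  89/20 453/100 197/50 197/40
  18/5 333/100 183/50 421/120
  11/4 203/80 617/240 65/18
After step 3:
  3151/720 10843/2400 3513/800 381/80
  5099/1200 1641/400 8767/2000 2531/600
  1413/400 7063/2000 20411/6000 7067/1800
  237/80 6713/2400 22283/7200 6977/2160

Answer: 3151/720 10843/2400 3513/800 381/80
5099/1200 1641/400 8767/2000 2531/600
1413/400 7063/2000 20411/6000 7067/1800
237/80 6713/2400 22283/7200 6977/2160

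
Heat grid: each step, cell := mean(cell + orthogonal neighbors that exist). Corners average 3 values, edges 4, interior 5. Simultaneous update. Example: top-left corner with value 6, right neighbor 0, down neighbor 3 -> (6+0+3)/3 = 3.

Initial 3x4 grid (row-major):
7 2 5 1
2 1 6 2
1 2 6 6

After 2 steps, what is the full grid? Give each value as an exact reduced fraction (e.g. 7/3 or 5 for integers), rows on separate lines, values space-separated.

Answer: 61/18 811/240 167/48 119/36
641/240 78/25 377/100 181/48
83/36 353/120 97/24 161/36

Derivation:
After step 1:
  11/3 15/4 7/2 8/3
  11/4 13/5 4 15/4
  5/3 5/2 5 14/3
After step 2:
  61/18 811/240 167/48 119/36
  641/240 78/25 377/100 181/48
  83/36 353/120 97/24 161/36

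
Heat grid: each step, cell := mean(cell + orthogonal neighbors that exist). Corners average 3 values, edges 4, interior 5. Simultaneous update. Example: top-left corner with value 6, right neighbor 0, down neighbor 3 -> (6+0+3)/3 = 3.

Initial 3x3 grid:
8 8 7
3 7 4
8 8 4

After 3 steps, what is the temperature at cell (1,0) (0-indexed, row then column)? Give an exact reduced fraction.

Answer: 9377/1440

Derivation:
Step 1: cell (1,0) = 13/2
Step 2: cell (1,0) = 151/24
Step 3: cell (1,0) = 9377/1440
Full grid after step 3:
  353/54 9437/1440 169/27
  9377/1440 7483/1200 8837/1440
  2725/432 17959/2880 2557/432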